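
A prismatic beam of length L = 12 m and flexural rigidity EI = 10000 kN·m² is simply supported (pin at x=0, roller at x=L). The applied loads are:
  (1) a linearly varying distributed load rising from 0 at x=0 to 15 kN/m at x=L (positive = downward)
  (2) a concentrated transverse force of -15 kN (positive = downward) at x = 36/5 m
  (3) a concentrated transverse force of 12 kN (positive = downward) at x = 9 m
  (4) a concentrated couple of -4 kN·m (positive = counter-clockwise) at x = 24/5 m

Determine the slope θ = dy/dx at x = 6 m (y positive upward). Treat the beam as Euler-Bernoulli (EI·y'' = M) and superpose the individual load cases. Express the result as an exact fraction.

θ(6) = -847/250000 rad

Load 1 — triangular load w₀=15 kN/m (0→w₀ over full span):
  θ_1 = -w₀(7L⁴-30L²x²+15x⁴)/(360LEI) = -15·(7·12⁴-30·12²·6²+15·6⁴)/(360·12·10000) = -63/20000 rad
Load 2 — point force P=-15 kN at a=36/5 m (b=L-a=24/5):
  θ_2 = -Pb(L²-b²-3x²)/(6LEI)  [x≤a] = -(-15)·(24/5)·(12²-(24/5)²-3·6²)/(6·12·10000) = 81/62500 rad
Load 3 — point force P=12 kN at a=9 m (b=L-a=3):
  θ_3 = -Pb(L²-b²-3x²)/(6LEI)  [x≤a] = -12·3·(12²-3²-3·6²)/(6·12·10000) = -27/20000 rad
Load 4 — applied couple M₀=-4 kN·m at a=24/5 m (b=L-a=36/5):
  θ_4 = (M₀x²/(2L)-M₀(x-a)+C₁)/EI  [x>a] with C₁=M₀(3b²-L²)/(6L)=-16/25 = ((-4)·6²/(2·12)-(-4)·(6-(24/5))+(-16/25))/10000 = -23/125000 rad
Superposition: θ = Σ θ_i = -847/250000 rad ≈ -0.003388 rad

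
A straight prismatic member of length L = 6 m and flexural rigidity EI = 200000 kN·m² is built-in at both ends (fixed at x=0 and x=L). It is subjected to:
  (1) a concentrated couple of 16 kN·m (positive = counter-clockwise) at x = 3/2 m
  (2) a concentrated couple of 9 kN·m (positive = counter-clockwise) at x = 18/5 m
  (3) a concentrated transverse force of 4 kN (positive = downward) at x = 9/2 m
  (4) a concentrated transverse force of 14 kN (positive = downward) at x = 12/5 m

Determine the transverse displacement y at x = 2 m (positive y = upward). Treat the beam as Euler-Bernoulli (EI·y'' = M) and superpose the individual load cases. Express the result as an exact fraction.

Load 1 — applied couple M₀=16 kN·m at a=3/2 m (b=L-a=9/2):
  y_1 = (R_Ax³/6 - M_Ax²/2 - M₀(x-a)²/2)/EI  [x>a] with R_A=3, M_A=-3 = (3·2³/6 - (-3)·2²/2 - 16·(2-(3/2))²/2)/200000 = 1/25000 m
Load 2 — applied couple M₀=9 kN·m at a=18/5 m (b=L-a=12/5):
  y_2 = (R_Ax³/6 - M_Ax²/2)/EI  [x≤a] with R_A=54/25, M_A=72/25 = ((54/25)·2³/6 - (72/25)·2²/2)/200000 = -9/625000 m
Load 3 — point force P=4 kN at a=9/2 m (b=L-a=3/2):
  y_3 = -Pb²x²(3aL-(3a+b)x)/(6L³EI)  [x≤a] = -4·(3/2)²·2²·(3·(9/2)·6-(3·(9/2)+(3/2))·2)/(6·6³·200000) = -17/2400000 m
Load 4 — point force P=14 kN at a=12/5 m (b=L-a=18/5):
  y_4 = -Pb²x²(3aL-(3a+b)x)/(6L³EI)  [x≤a] = -14·(18/5)²·2²·(3·(12/5)·6-(3·(12/5)+(18/5))·2)/(6·6³·200000) = -189/3125000 m
Superposition: y = Σ y_i = -12589/300000000 m ≈ -0.000042 m

y(2) = -12589/300000000 m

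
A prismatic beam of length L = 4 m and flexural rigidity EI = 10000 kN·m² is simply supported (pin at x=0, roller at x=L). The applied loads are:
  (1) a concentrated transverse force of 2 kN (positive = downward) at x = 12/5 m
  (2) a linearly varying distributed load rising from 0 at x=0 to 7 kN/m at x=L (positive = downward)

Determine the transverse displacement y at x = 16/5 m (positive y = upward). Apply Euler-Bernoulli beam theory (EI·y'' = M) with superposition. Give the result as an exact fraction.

Load 1 — point force P=2 kN at a=12/5 m (b=L-a=8/5):
  y_1 = -Pa(L-x)(2Lx-a²-x²)/(6LEI)  [x>a] = -2·(12/5)·(4-(16/5))·(2·4·(16/5)-(12/5)²-(16/5)²)/(6·4·10000) = -12/78125 m
Load 2 — triangular load w₀=7 kN/m (0→w₀ over full span):
  y_2 = -w₀x(7L⁴-10L²x²+3x⁴)/(360LEI) = -7·(16/5)·(7·4⁴-10·4²·(16/5)²+3·(16/5)⁴)/(360·4·10000) = -7112/9765625 m
Superposition: y = Σ y_i = -8612/9765625 m ≈ -0.000882 m

y(16/5) = -8612/9765625 m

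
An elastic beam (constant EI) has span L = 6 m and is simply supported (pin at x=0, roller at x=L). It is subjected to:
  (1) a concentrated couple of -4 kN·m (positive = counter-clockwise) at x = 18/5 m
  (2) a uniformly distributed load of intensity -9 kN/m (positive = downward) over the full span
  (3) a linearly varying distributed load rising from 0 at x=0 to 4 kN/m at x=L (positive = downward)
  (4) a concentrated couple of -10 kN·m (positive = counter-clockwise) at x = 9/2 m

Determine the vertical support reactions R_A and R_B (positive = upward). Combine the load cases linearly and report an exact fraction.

Load 1 — applied couple M₀=-4 kN·m at a=18/5 m (b=L-a=12/5):
  R_A = M₀/L = (-4)/6 = -2/3 kN
  R_B = -M₀/L = -(-4)/6 = 2/3 kN
Load 2 — uniform load w=-9 kN/m over full span:
  R_A = wL/2 = (-9)·6/2 = -27 kN
  R_B = wL/2 = (-9)·6/2 = -27 kN
Load 3 — triangular load w₀=4 kN/m (0→w₀ over full span):
  R_A = w₀L/6 = 4·6/6 = 4 kN
  R_B = w₀L/3 = 4·6/3 = 8 kN
Load 4 — applied couple M₀=-10 kN·m at a=9/2 m (b=L-a=3/2):
  R_A = M₀/L = (-10)/6 = -5/3 kN
  R_B = -M₀/L = -(-10)/6 = 5/3 kN
Superposition: R_A = -76/3 kN, R_B = -50/3 kN

R_A = -76/3 kN, R_B = -50/3 kN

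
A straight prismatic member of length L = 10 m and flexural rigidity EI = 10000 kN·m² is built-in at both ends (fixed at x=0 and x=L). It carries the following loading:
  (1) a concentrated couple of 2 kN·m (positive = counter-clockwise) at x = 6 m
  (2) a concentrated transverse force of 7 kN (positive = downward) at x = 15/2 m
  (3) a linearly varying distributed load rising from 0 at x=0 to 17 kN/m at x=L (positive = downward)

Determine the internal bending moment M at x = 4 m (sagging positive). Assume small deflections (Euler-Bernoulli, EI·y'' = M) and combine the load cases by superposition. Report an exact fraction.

Load 1 — applied couple M₀=2 kN·m at a=6 m (b=L-a=4):
  M_1 = R_Ax - M_A  [x≤a] with R_A=36/125, M_A=16/25 = (36/125)·4 - (16/25) = 64/125 kN·m
Load 2 — point force P=7 kN at a=15/2 m (b=L-a=5/2):
  M_2 = Pb²(3a+b)x/L³ - Pab²/L²  [x≤a] = 7·(5/2)²·(3·(15/2)+(5/2))·4/10³ - 7·(15/2)·(5/2)²/10² = 35/32 kN·m
Load 3 — triangular load w₀=17 kN/m (0→w₀ over full span):
  M_3 = 3w₀Lx/20 - w₀L²/30 - w₀x³/(6L) = 3·17·10·4/20 - 17·10²/30 - 17·4³/(6·10) = 136/5 kN·m
Superposition: M = Σ M_i = 115223/4000 kN·m ≈ 28.805750 kN·m

M(4) = 115223/4000 kN·m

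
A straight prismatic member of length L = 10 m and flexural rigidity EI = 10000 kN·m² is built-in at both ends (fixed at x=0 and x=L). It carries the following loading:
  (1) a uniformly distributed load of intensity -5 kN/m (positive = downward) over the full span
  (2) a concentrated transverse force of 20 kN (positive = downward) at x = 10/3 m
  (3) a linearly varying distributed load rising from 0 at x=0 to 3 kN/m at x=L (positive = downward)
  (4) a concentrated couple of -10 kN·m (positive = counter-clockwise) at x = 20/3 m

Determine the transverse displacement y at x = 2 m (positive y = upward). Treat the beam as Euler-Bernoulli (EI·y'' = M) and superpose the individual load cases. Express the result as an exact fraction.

Load 1 — uniform load w=-5 kN/m over full span:
  y_1 = -wx²(L-x)²/(24EI) = -(-5)·2²·(10-2)²/(24·10000) = 2/375 m
Load 2 — point force P=20 kN at a=10/3 m (b=L-a=20/3):
  y_2 = -Pb²x²(3aL-(3a+b)x)/(6L³EI)  [x≤a] = -20·(20/3)²·2²·(3·(10/3)·10-(3·(10/3)+(20/3))·2)/(6·10³·10000) = -8/2025 m
Load 3 — triangular load w₀=3 kN/m (0→w₀ over full span):
  y_3 = -w₀x²(L-x)²(x+2L)/(120LEI) = -3·2²·(10-2)²·(2+2·10)/(120·10·10000) = -22/15625 m
Load 4 — applied couple M₀=-10 kN·m at a=20/3 m (b=L-a=10/3):
  y_4 = (R_Ax³/6 - M_Ax²/2)/EI  [x≤a] with R_A=-4/3, M_A=-10/3 = ((-4/3)·2³/6 - (-10/3)·2²/2)/10000 = 11/22500 m
Superposition: y = Σ y_i = 2347/5062500 m ≈ 0.000464 m

y(2) = 2347/5062500 m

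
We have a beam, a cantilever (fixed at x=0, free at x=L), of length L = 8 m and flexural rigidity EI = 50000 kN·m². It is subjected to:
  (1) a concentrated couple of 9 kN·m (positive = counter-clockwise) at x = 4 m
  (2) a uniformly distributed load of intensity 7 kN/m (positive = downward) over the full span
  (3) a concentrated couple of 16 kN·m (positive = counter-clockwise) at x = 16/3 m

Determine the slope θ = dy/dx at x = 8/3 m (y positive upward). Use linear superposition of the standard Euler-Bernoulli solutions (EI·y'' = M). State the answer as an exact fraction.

θ(8/3) = -3581/506250 rad

Load 1 — applied couple M₀=9 kN·m at a=4 m (b=L-a=4):
  θ_1 = M₀x/EI  [x≤a] = 9·(8/3)/50000 = 3/6250 rad
Load 2 — uniform load w=7 kN/m over full span:
  θ_2 = -wx(x²-3Lx+3L²)/(6EI) = -7·(8/3)·((8/3)²-3·8·(8/3)+3·8²)/(6·50000) = -2128/253125 rad
Load 3 — applied couple M₀=16 kN·m at a=16/3 m (b=L-a=8/3):
  θ_3 = M₀x/EI  [x≤a] = 16·(8/3)/50000 = 8/9375 rad
Superposition: θ = Σ θ_i = -3581/506250 rad ≈ -0.007074 rad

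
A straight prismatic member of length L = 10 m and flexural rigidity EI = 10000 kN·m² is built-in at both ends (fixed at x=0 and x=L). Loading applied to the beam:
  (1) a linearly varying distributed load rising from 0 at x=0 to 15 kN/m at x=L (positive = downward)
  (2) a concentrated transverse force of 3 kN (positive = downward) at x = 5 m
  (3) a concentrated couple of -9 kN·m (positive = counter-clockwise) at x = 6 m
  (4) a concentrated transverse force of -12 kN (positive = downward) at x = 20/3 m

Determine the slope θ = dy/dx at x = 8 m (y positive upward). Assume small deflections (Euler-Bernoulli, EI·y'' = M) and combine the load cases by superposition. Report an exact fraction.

Load 1 — triangular load w₀=15 kN/m (0→w₀ over full span):
  θ_1 = -w₀(2x(L-x)(L-2x)(x+2L)+x²(L-x)²)/(120LEI) = -15·(2·8·(10-8)·(10-2·8)·(8+2·10)+8²·(10-8)²)/(120·10·10000) = 4/625 rad
Load 2 — point force P=3 kN at a=5 m (b=L-a=5):
  θ_2 = Pa²(L-x)(2bL-(3b+a)(L-x))/(2L³EI)  [x>a] = 3·5²·(10-8)·(2·5·10-(3·5+5)·(10-8))/(2·10³·10000) = 9/20000 rad
Load 3 — applied couple M₀=-9 kN·m at a=6 m (b=L-a=4):
  θ_3 = (R_Ax²/2 - M_Ax - M₀(x-a))/EI  [x>a] with R_A=-162/125, M_A=-72/25 = ((-162/125)·8²/2 - (-72/25)·8 - (-9)·(8-6))/10000 = -27/625000 rad
Load 4 — point force P=-12 kN at a=20/3 m (b=L-a=10/3):
  θ_4 = Pa²(L-x)(2bL-(3b+a)(L-x))/(2L³EI)  [x>a] = (-12)·(20/3)²·(10-8)·(2·(10/3)·10-(3·(10/3)+(20/3))·(10-8))/(2·10³·10000) = -2/1125 rad
Superposition: θ = Σ θ_i = 113153/22500000 rad ≈ 0.005029 rad

θ(8) = 113153/22500000 rad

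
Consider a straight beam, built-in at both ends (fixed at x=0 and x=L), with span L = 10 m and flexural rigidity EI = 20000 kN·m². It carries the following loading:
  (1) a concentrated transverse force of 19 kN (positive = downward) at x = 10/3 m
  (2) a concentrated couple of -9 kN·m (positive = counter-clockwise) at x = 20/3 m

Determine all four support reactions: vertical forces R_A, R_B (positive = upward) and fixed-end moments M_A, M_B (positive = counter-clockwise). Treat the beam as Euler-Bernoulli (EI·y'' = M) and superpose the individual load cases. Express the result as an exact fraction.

R_A = 1738/135 kN, M_A = 679/27 kN·m, R_B = 827/135 kN, M_B = -380/27 kN·m

Load 1 — point force P=19 kN at a=10/3 m (b=L-a=20/3):
  R_A = Pb²(3a+b)/L³ = 19·(20/3)²·(3·(10/3)+(20/3))/10³ = 380/27 kN
  M_A = Pab²/L² = 19·(10/3)·(20/3)²/10² = 760/27 kN·m
  R_B = Pa²(a+3b)/L³ = 19·(10/3)²·((10/3)+3·(20/3))/10³ = 133/27 kN
  M_B = -Pa²b/L² = -19·(10/3)²·(20/3)/10² = -380/27 kN·m
Load 2 — applied couple M₀=-9 kN·m at a=20/3 m (b=L-a=10/3):
  R_A = 6M₀ab/L³ = 6·(-9)·(20/3)·(10/3)/10³ = -6/5 kN
  M_A = M₀b(2a-b)/L² = (-9)·(10/3)·(2·(20/3)-(10/3))/10² = -3 kN·m
  R_B = -6M₀ab/L³ = -6·(-9)·(20/3)·(10/3)/10³ = 6/5 kN
  M_B = M₀a(2b-a)/L² = (-9)·(20/3)·(2·(10/3)-(20/3))/10² = 0 kN·m
Superposition: R_A = 1738/135 kN, M_A = 679/27 kN·m, R_B = 827/135 kN, M_B = -380/27 kN·m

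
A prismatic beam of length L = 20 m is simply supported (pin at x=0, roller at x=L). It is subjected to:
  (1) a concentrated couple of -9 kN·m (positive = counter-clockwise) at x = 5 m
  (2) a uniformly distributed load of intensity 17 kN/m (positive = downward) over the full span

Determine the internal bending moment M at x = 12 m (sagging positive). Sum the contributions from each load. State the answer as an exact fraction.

Load 1 — applied couple M₀=-9 kN·m at a=5 m (b=L-a=15):
  M_1 = M₀x/L - M₀  [x>a] = (-9)·12/20 - (-9) = 18/5 kN·m
Load 2 — uniform load w=17 kN/m over full span:
  M_2 = wx(L-x)/2 = 17·12·(20-12)/2 = 816 kN·m
Superposition: M = Σ M_i = 4098/5 kN·m ≈ 819.600000 kN·m

M(12) = 4098/5 kN·m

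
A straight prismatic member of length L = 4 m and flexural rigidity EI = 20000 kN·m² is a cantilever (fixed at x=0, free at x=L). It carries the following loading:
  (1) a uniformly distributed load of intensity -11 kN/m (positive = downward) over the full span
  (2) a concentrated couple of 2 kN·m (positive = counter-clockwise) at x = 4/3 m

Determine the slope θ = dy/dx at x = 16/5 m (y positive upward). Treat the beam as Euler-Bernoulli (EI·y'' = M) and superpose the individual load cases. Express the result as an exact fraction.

Load 1 — uniform load w=-11 kN/m over full span:
  θ_1 = -wx(x²-3Lx+3L²)/(6EI) = -(-11)·(16/5)·((16/5)²-3·4·(16/5)+3·4²)/(6·20000) = 1364/234375 rad
Load 2 — applied couple M₀=2 kN·m at a=4/3 m (b=L-a=8/3):
  θ_2 = M₀a/EI  [x>a] = 2·(4/3)/20000 = 1/7500 rad
Superposition: θ = Σ θ_i = 5581/937500 rad ≈ 0.005953 rad

θ(16/5) = 5581/937500 rad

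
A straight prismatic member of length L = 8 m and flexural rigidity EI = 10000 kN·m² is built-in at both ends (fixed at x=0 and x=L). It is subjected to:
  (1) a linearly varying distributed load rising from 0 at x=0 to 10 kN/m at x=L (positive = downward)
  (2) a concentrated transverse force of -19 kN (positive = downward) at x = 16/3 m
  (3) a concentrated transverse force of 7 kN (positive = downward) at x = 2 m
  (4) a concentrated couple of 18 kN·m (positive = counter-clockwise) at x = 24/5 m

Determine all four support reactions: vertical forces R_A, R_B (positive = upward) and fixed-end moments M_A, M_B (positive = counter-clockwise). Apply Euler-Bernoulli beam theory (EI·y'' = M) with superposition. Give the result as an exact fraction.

R_A = 350359/21600 kN, M_A = 128029/5400 kN·m, R_B = 254441/21600 kN, M_B = -53711/5400 kN·m

Load 1 — triangular load w₀=10 kN/m (0→w₀ over full span):
  R_A = 3w₀L/20 = 3·10·8/20 = 12 kN
  M_A = w₀L²/30 = 10·8²/30 = 64/3 kN·m
  R_B = 7w₀L/20 = 7·10·8/20 = 28 kN
  M_B = -w₀L²/20 = -10·8²/20 = -32 kN·m
Load 2 — point force P=-19 kN at a=16/3 m (b=L-a=8/3):
  R_A = Pb²(3a+b)/L³ = (-19)·(8/3)²·(3·(16/3)+(8/3))/8³ = -133/27 kN
  M_A = Pab²/L² = (-19)·(16/3)·(8/3)²/8² = -304/27 kN·m
  R_B = Pa²(a+3b)/L³ = (-19)·(16/3)²·((16/3)+3·(8/3))/8³ = -380/27 kN
  M_B = -Pa²b/L² = -(-19)·(16/3)²·(8/3)/8² = 608/27 kN·m
Load 3 — point force P=7 kN at a=2 m (b=L-a=6):
  R_A = Pb²(3a+b)/L³ = 7·6²·(3·2+6)/8³ = 189/32 kN
  M_A = Pab²/L² = 7·2·6²/8² = 63/8 kN·m
  R_B = Pa²(a+3b)/L³ = 7·2²·(2+3·6)/8³ = 35/32 kN
  M_B = -Pa²b/L² = -7·2²·6/8² = -21/8 kN·m
Load 4 — applied couple M₀=18 kN·m at a=24/5 m (b=L-a=16/5):
  R_A = 6M₀ab/L³ = 6·18·(24/5)·(16/5)/8³ = 81/25 kN
  M_A = M₀b(2a-b)/L² = 18·(16/5)·(2·(24/5)-(16/5))/8² = 144/25 kN·m
  R_B = -6M₀ab/L³ = -6·18·(24/5)·(16/5)/8³ = -81/25 kN
  M_B = M₀a(2b-a)/L² = 18·(24/5)·(2·(16/5)-(24/5))/8² = 54/25 kN·m
Superposition: R_A = 350359/21600 kN, M_A = 128029/5400 kN·m, R_B = 254441/21600 kN, M_B = -53711/5400 kN·m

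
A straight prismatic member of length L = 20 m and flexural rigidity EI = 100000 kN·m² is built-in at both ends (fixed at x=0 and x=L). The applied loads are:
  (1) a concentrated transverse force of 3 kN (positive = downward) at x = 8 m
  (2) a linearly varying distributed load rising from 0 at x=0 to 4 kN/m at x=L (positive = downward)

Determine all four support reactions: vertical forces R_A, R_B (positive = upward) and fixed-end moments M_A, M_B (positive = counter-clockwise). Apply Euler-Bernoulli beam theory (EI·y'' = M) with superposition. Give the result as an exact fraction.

R_A = 1743/125 kN, M_A = 4648/75 kN·m, R_B = 3632/125 kN, M_B = -2144/25 kN·m

Load 1 — point force P=3 kN at a=8 m (b=L-a=12):
  R_A = Pb²(3a+b)/L³ = 3·12²·(3·8+12)/20³ = 243/125 kN
  M_A = Pab²/L² = 3·8·12²/20² = 216/25 kN·m
  R_B = Pa²(a+3b)/L³ = 3·8²·(8+3·12)/20³ = 132/125 kN
  M_B = -Pa²b/L² = -3·8²·12/20² = -144/25 kN·m
Load 2 — triangular load w₀=4 kN/m (0→w₀ over full span):
  R_A = 3w₀L/20 = 3·4·20/20 = 12 kN
  M_A = w₀L²/30 = 4·20²/30 = 160/3 kN·m
  R_B = 7w₀L/20 = 7·4·20/20 = 28 kN
  M_B = -w₀L²/20 = -4·20²/20 = -80 kN·m
Superposition: R_A = 1743/125 kN, M_A = 4648/75 kN·m, R_B = 3632/125 kN, M_B = -2144/25 kN·m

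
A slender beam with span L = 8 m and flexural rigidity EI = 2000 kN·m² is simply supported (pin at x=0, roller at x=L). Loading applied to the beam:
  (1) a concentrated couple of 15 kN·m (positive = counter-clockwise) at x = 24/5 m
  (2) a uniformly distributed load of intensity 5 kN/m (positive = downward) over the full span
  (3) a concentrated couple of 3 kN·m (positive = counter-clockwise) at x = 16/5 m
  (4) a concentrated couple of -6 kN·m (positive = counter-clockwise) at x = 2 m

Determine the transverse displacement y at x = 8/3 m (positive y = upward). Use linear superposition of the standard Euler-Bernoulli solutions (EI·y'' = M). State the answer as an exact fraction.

y(8/3) = -202937/1518750 m

Load 1 — applied couple M₀=15 kN·m at a=24/5 m (b=L-a=16/5):
  y_1 = (M₀x³/(6L)+C₁x)/EI  [x≤a] with C₁=M₀(3b²-L²)/(6L)=-52/5 = (15·(8/3)³/(6·8)+(-52/5)·(8/3))/2000 = -184/16875 m
Load 2 — uniform load w=5 kN/m over full span:
  y_2 = -wx(L³-2Lx²+x³)/(24EI) = -5·(8/3)·(8³-2·8·(8/3)²+(8/3)³)/(24·2000) = -704/6075 m
Load 3 — applied couple M₀=3 kN·m at a=16/5 m (b=L-a=24/5):
  y_3 = (M₀x³/(6L)+C₁x)/EI  [x≤a] with C₁=M₀(3b²-L²)/(6L)=8/25 = (3·(8/3)³/(6·8)+(8/25)·(8/3))/2000 = 86/84375 m
Load 4 — applied couple M₀=-6 kN·m at a=2 m (b=L-a=6):
  y_4 = (M₀x³/(6L)-M₀(x-a)²/2+C₁x)/EI  [x>a] with C₁=M₀(3b²-L²)/(6L)=-11/2 = ((-6)·(8/3)³/(6·8)-(-6)·((8/3)-2)²/2+(-11/2)·(8/3))/2000 = -53/6750 m
Superposition: y = Σ y_i = -202937/1518750 m ≈ -0.133621 m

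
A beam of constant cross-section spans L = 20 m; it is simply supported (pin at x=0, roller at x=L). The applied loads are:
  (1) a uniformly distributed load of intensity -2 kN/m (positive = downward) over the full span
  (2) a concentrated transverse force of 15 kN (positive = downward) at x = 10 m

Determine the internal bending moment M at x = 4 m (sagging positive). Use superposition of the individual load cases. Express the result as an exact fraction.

Load 1 — uniform load w=-2 kN/m over full span:
  M_1 = wx(L-x)/2 = (-2)·4·(20-4)/2 = -64 kN·m
Load 2 — point force P=15 kN at a=10 m (b=L-a=10):
  M_2 = Pbx/L  [x≤a] = 15·10·4/20 = 30 kN·m
Superposition: M = Σ M_i = -34 kN·m ≈ -34.000000 kN·m

M(4) = -34 kN·m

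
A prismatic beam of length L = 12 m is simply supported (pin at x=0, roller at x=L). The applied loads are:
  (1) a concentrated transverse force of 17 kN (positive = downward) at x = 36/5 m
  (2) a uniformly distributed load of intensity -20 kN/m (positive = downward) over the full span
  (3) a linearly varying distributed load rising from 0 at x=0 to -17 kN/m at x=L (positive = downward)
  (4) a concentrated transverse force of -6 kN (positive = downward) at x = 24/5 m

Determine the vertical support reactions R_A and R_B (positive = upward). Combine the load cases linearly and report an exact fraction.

R_A = -754/5 kN, R_B = -901/5 kN

Load 1 — point force P=17 kN at a=36/5 m (b=L-a=24/5):
  R_A = Pb/L = 17·(24/5)/12 = 34/5 kN
  R_B = Pa/L = 17·(36/5)/12 = 51/5 kN
Load 2 — uniform load w=-20 kN/m over full span:
  R_A = wL/2 = (-20)·12/2 = -120 kN
  R_B = wL/2 = (-20)·12/2 = -120 kN
Load 3 — triangular load w₀=-17 kN/m (0→w₀ over full span):
  R_A = w₀L/6 = (-17)·12/6 = -34 kN
  R_B = w₀L/3 = (-17)·12/3 = -68 kN
Load 4 — point force P=-6 kN at a=24/5 m (b=L-a=36/5):
  R_A = Pb/L = (-6)·(36/5)/12 = -18/5 kN
  R_B = Pa/L = (-6)·(24/5)/12 = -12/5 kN
Superposition: R_A = -754/5 kN, R_B = -901/5 kN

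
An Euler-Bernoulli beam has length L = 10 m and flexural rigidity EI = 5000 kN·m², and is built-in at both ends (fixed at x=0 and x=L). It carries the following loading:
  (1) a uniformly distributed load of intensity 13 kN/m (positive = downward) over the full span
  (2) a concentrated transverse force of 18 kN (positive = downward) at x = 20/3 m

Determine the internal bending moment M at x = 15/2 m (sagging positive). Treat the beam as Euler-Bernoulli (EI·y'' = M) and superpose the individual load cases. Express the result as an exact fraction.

Load 1 — uniform load w=13 kN/m over full span:
  M_1 = wLx/2 - wL²/12 - wx²/2 = 13·10·(15/2)/2 - 13·10²/12 - 13·(15/2)²/2 = 325/24 kN·m
Load 2 — point force P=18 kN at a=20/3 m (b=L-a=10/3):
  M_2 = Pa²(a+3b)(L-x)/L³ - Pa²b/L²  [x>a] = 18·(20/3)²·((20/3)+3·(10/3))·(10-(15/2))/10³ - 18·(20/3)²·(10/3)/10² = 20/3 kN·m
Superposition: M = Σ M_i = 485/24 kN·m ≈ 20.208333 kN·m

M(15/2) = 485/24 kN·m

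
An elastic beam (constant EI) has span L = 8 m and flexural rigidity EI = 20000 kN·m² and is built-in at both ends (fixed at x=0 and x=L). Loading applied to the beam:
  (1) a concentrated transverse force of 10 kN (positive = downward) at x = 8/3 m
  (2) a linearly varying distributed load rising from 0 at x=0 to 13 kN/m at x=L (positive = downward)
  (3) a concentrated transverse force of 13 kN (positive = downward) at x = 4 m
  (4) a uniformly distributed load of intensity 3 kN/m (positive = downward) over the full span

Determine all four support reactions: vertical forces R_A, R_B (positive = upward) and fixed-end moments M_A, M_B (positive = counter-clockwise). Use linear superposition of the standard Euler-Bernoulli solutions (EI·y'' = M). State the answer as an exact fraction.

R_A = 11207/270 kN, M_A = 9259/135 kN·m, R_B = 15523/270 kN, M_B = -10331/135 kN·m

Load 1 — point force P=10 kN at a=8/3 m (b=L-a=16/3):
  R_A = Pb²(3a+b)/L³ = 10·(16/3)²·(3·(8/3)+(16/3))/8³ = 200/27 kN
  M_A = Pab²/L² = 10·(8/3)·(16/3)²/8² = 320/27 kN·m
  R_B = Pa²(a+3b)/L³ = 10·(8/3)²·((8/3)+3·(16/3))/8³ = 70/27 kN
  M_B = -Pa²b/L² = -10·(8/3)²·(16/3)/8² = -160/27 kN·m
Load 2 — triangular load w₀=13 kN/m (0→w₀ over full span):
  R_A = 3w₀L/20 = 3·13·8/20 = 78/5 kN
  M_A = w₀L²/30 = 13·8²/30 = 416/15 kN·m
  R_B = 7w₀L/20 = 7·13·8/20 = 182/5 kN
  M_B = -w₀L²/20 = -13·8²/20 = -208/5 kN·m
Load 3 — point force P=13 kN at a=4 m (b=L-a=4):
  R_A = Pb²(3a+b)/L³ = 13·4²·(3·4+4)/8³ = 13/2 kN
  M_A = Pab²/L² = 13·4·4²/8² = 13 kN·m
  R_B = Pa²(a+3b)/L³ = 13·4²·(4+3·4)/8³ = 13/2 kN
  M_B = -Pa²b/L² = -13·4²·4/8² = -13 kN·m
Load 4 — uniform load w=3 kN/m over full span:
  R_A = wL/2 = 3·8/2 = 12 kN
  M_A = wL²/12 = 3·8²/12 = 16 kN·m
  R_B = wL/2 = 3·8/2 = 12 kN
  M_B = -wL²/12 = -3·8²/12 = -16 kN·m
Superposition: R_A = 11207/270 kN, M_A = 9259/135 kN·m, R_B = 15523/270 kN, M_B = -10331/135 kN·m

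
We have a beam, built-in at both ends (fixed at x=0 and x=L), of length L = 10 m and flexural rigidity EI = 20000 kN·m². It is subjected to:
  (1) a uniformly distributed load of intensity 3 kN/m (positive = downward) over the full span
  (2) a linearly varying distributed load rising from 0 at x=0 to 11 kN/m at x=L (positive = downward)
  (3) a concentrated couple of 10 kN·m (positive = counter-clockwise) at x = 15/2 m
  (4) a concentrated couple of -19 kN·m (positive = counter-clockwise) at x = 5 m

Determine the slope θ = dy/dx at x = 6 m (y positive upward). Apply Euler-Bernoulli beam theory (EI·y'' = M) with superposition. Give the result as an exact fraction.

θ(6) = 273/200000 rad

Load 1 — uniform load w=3 kN/m over full span:
  θ_1 = -wx(L-x)(L-2x)/(12EI) = -3·6·(10-6)·(10-2·6)/(12·20000) = 3/5000 rad
Load 2 — triangular load w₀=11 kN/m (0→w₀ over full span):
  θ_2 = -w₀(2x(L-x)(L-2x)(x+2L)+x²(L-x)²)/(120LEI) = -11·(2·6·(10-6)·(10-2·6)·(6+2·10)+6²·(10-6)²)/(120·10·20000) = 11/12500 rad
Load 3 — applied couple M₀=10 kN·m at a=15/2 m (b=L-a=5/2):
  θ_3 = (R_Ax²/2 - M_Ax)/EI  [x≤a] with R_A=9/8, M_A=25/8 = ((9/8)·6²/2 - (25/8)·6)/20000 = 3/40000 rad
Load 4 — applied couple M₀=-19 kN·m at a=5 m (b=L-a=5):
  θ_4 = (R_Ax²/2 - M_Ax - M₀(x-a))/EI  [x>a] with R_A=-57/20, M_A=-19/4 = ((-57/20)·6²/2 - (-19/4)·6 - (-19)·(6-5))/20000 = -19/100000 rad
Superposition: θ = Σ θ_i = 273/200000 rad ≈ 0.001365 rad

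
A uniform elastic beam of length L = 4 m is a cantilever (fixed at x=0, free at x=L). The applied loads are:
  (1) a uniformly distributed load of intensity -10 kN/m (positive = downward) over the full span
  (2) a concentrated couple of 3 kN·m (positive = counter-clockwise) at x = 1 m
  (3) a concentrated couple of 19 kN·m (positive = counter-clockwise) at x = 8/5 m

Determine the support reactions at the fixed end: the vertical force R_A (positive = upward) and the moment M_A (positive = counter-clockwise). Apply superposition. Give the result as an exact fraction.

R_A = -40 kN, M_A = -102 kN·m

Load 1 — uniform load w=-10 kN/m over full span:
  R_A = wL = (-10)·4 = -40 kN
  M_A = wL²/2 = (-10)·4²/2 = -80 kN·m
Load 2 — applied couple M₀=3 kN·m at a=1 m (b=L-a=3):
  R_A = 0 kN
  M_A = -M₀ = -3 kN·m
Load 3 — applied couple M₀=19 kN·m at a=8/5 m (b=L-a=12/5):
  R_A = 0 kN
  M_A = -M₀ = -19 kN·m
Superposition: R_A = -40 kN, M_A = -102 kN·m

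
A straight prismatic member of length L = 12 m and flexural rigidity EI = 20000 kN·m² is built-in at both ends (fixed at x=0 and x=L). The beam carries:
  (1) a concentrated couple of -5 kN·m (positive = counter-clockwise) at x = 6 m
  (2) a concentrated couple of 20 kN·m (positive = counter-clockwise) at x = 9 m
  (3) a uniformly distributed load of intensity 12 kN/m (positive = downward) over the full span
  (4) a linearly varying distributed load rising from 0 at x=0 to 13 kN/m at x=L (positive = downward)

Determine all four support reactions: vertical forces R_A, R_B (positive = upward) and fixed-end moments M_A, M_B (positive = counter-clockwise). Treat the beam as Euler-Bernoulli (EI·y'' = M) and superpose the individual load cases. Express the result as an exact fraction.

R_A = 1933/20 kN, M_A = 1057/5 kN·m, R_B = 2507/20 kN, M_B = -1213/5 kN·m

Load 1 — applied couple M₀=-5 kN·m at a=6 m (b=L-a=6):
  R_A = 6M₀ab/L³ = 6·(-5)·6·6/12³ = -5/8 kN
  M_A = M₀b(2a-b)/L² = (-5)·6·(2·6-6)/12² = -5/4 kN·m
  R_B = -6M₀ab/L³ = -6·(-5)·6·6/12³ = 5/8 kN
  M_B = M₀a(2b-a)/L² = (-5)·6·(2·6-6)/12² = -5/4 kN·m
Load 2 — applied couple M₀=20 kN·m at a=9 m (b=L-a=3):
  R_A = 6M₀ab/L³ = 6·20·9·3/12³ = 15/8 kN
  M_A = M₀b(2a-b)/L² = 20·3·(2·9-3)/12² = 25/4 kN·m
  R_B = -6M₀ab/L³ = -6·20·9·3/12³ = -15/8 kN
  M_B = M₀a(2b-a)/L² = 20·9·(2·3-9)/12² = -15/4 kN·m
Load 3 — uniform load w=12 kN/m over full span:
  R_A = wL/2 = 12·12/2 = 72 kN
  M_A = wL²/12 = 12·12²/12 = 144 kN·m
  R_B = wL/2 = 12·12/2 = 72 kN
  M_B = -wL²/12 = -12·12²/12 = -144 kN·m
Load 4 — triangular load w₀=13 kN/m (0→w₀ over full span):
  R_A = 3w₀L/20 = 3·13·12/20 = 117/5 kN
  M_A = w₀L²/30 = 13·12²/30 = 312/5 kN·m
  R_B = 7w₀L/20 = 7·13·12/20 = 273/5 kN
  M_B = -w₀L²/20 = -13·12²/20 = -468/5 kN·m
Superposition: R_A = 1933/20 kN, M_A = 1057/5 kN·m, R_B = 2507/20 kN, M_B = -1213/5 kN·m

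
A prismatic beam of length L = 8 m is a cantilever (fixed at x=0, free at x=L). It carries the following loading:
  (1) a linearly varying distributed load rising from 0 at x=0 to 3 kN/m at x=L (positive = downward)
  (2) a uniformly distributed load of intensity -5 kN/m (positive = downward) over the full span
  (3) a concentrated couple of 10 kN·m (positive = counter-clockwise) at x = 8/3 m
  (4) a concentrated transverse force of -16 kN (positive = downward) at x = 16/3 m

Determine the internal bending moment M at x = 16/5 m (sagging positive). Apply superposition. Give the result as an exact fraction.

Load 1 — triangular load w₀=3 kN/m (0→w₀ over full span):
  M_1 = w₀Lx/2 - w₀L²/3 - w₀x³/(6L) = 3·8·(16/5)/2 - 3·8²/3 - 3·(16/5)³/(6·8) = -3456/125 kN·m
Load 2 — uniform load w=-5 kN/m over full span:
  M_2 = -w(L-x)²/2 = -(-5)·(8-(16/5))²/2 = 288/5 kN·m
Load 3 — applied couple M₀=10 kN·m at a=8/3 m (b=L-a=16/3):
  M_3 = 0  [x>a] = 0 kN·m
Load 4 — point force P=-16 kN at a=16/3 m (b=L-a=8/3):
  M_4 = -P(a-x)  [x≤a] = -(-16)·((16/3)-(16/5)) = 512/15 kN·m
Superposition: M = Σ M_i = 24032/375 kN·m ≈ 64.085333 kN·m

M(16/5) = 24032/375 kN·m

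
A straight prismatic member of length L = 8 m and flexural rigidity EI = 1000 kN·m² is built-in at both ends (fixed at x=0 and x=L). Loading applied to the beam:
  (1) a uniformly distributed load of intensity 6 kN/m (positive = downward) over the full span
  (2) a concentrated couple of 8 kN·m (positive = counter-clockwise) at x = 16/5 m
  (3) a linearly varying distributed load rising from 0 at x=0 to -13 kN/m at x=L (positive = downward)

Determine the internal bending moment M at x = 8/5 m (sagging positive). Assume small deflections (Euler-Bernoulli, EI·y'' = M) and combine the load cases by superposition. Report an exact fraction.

M(8/5) = 296/75 kN·m

Load 1 — uniform load w=6 kN/m over full span:
  M_1 = wLx/2 - wL²/12 - wx²/2 = 6·8·(8/5)/2 - 6·8²/12 - 6·(8/5)²/2 = -32/25 kN·m
Load 2 — applied couple M₀=8 kN·m at a=16/5 m (b=L-a=24/5):
  M_2 = R_Ax - M_A  [x≤a] with R_A=36/25, M_A=24/25 = (36/25)·(8/5) - (24/25) = 168/125 kN·m
Load 3 — triangular load w₀=-13 kN/m (0→w₀ over full span):
  M_3 = 3w₀Lx/20 - w₀L²/30 - w₀x³/(6L) = 3·(-13)·8·(8/5)/20 - (-13)·8²/30 - (-13)·(8/5)³/(6·8) = 1456/375 kN·m
Superposition: M = Σ M_i = 296/75 kN·m ≈ 3.946667 kN·m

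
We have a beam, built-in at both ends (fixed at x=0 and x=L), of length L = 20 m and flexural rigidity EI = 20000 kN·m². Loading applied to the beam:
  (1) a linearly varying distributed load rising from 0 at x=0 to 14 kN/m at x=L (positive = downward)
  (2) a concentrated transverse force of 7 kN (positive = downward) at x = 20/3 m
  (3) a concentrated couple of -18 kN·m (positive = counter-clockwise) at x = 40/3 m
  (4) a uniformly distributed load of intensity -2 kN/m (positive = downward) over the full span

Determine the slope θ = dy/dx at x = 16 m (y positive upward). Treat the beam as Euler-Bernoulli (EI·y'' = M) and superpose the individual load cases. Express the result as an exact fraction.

θ(16) = 6197/337500 rad

Load 1 — triangular load w₀=14 kN/m (0→w₀ over full span):
  θ_1 = -w₀(2x(L-x)(L-2x)(x+2L)+x²(L-x)²)/(120LEI) = -14·(2·16·(20-16)·(20-2·16)·(16+2·20)+16²·(20-16)²)/(120·20·20000) = 224/9375 rad
Load 2 — point force P=7 kN at a=20/3 m (b=L-a=40/3):
  θ_2 = Pa²(L-x)(2bL-(3b+a)(L-x))/(2L³EI)  [x>a] = 7·(20/3)²·(20-16)·(2·(40/3)·20-(3·(40/3)+(20/3))·(20-16))/(2·20³·20000) = 91/67500 rad
Load 3 — applied couple M₀=-18 kN·m at a=40/3 m (b=L-a=20/3):
  θ_3 = (R_Ax²/2 - M_Ax - M₀(x-a))/EI  [x>a] with R_A=-6/5, M_A=-6 = ((-6/5)·16²/2 - (-6)·16 - (-18)·(16-(40/3)))/20000 = -3/6250 rad
Load 4 — uniform load w=-2 kN/m over full span:
  θ_4 = -wx(L-x)(L-2x)/(12EI) = -(-2)·16·(20-16)·(20-2·16)/(12·20000) = -4/625 rad
Superposition: θ = Σ θ_i = 6197/337500 rad ≈ 0.018361 rad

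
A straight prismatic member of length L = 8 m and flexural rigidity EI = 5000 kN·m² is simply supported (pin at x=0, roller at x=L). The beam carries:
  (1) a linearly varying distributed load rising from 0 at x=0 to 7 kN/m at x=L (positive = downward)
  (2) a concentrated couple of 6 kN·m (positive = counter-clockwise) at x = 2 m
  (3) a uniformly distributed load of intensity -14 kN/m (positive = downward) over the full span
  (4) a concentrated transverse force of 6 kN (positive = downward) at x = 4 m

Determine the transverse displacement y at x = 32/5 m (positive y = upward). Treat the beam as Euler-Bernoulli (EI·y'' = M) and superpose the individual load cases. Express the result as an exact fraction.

y(32/5) = 3521171/58593750 m

Load 1 — triangular load w₀=7 kN/m (0→w₀ over full span):
  y_1 = -w₀x(7L⁴-10L²x²+3x⁴)/(360LEI) = -7·(32/5)·(7·8⁴-10·8²·(32/5)²+3·(32/5)⁴)/(360·8·5000) = -227584/9765625 m
Load 2 — applied couple M₀=6 kN·m at a=2 m (b=L-a=6):
  y_2 = (M₀x³/(6L)-M₀(x-a)²/2+C₁x)/EI  [x>a] with C₁=M₀(3b²-L²)/(6L)=11/2 = (6·(32/5)³/(6·8)-6·((32/5)-2)²/2+(11/2)·(32/5))/5000 = 309/156250 m
Load 3 — uniform load w=-14 kN/m over full span:
  y_3 = -wx(L³-2Lx²+x³)/(24EI) = -(-14)·(32/5)·(8³-2·8·(32/5)²+(32/5)³)/(24·5000) = 103936/1171875 m
Load 4 — point force P=6 kN at a=4 m (b=L-a=4):
  y_4 = -Pa(L-x)(2Lx-a²-x²)/(6LEI)  [x>a] = -6·4·(8-(32/5))·(2·8·(32/5)-4²-(32/5)²)/(6·8·5000) = -568/78125 m
Superposition: y = Σ y_i = 3521171/58593750 m ≈ 0.060095 m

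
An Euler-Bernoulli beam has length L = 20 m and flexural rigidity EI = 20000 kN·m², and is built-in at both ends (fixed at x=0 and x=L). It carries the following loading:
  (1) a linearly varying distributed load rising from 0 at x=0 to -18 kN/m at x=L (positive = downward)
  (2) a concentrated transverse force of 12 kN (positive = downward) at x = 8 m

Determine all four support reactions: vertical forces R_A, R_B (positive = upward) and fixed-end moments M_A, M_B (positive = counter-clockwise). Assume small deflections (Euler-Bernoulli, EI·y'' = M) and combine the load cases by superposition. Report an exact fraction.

R_A = -5778/125 kN, M_A = -5136/25 kN·m, R_B = -15222/125 kN, M_B = 8424/25 kN·m

Load 1 — triangular load w₀=-18 kN/m (0→w₀ over full span):
  R_A = 3w₀L/20 = 3·(-18)·20/20 = -54 kN
  M_A = w₀L²/30 = (-18)·20²/30 = -240 kN·m
  R_B = 7w₀L/20 = 7·(-18)·20/20 = -126 kN
  M_B = -w₀L²/20 = -(-18)·20²/20 = 360 kN·m
Load 2 — point force P=12 kN at a=8 m (b=L-a=12):
  R_A = Pb²(3a+b)/L³ = 12·12²·(3·8+12)/20³ = 972/125 kN
  M_A = Pab²/L² = 12·8·12²/20² = 864/25 kN·m
  R_B = Pa²(a+3b)/L³ = 12·8²·(8+3·12)/20³ = 528/125 kN
  M_B = -Pa²b/L² = -12·8²·12/20² = -576/25 kN·m
Superposition: R_A = -5778/125 kN, M_A = -5136/25 kN·m, R_B = -15222/125 kN, M_B = 8424/25 kN·m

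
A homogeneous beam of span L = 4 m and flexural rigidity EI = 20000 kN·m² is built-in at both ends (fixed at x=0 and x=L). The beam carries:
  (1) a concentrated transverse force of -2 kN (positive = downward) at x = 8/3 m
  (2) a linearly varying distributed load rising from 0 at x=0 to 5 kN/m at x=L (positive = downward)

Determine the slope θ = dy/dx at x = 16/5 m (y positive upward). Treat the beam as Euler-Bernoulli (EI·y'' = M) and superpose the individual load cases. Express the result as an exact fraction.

θ(16/5) = 94/2109375 rad

Load 1 — point force P=-2 kN at a=8/3 m (b=L-a=4/3):
  θ_1 = Pa²(L-x)(2bL-(3b+a)(L-x))/(2L³EI)  [x>a] = (-2)·(8/3)²·(4-(16/5))·(2·(4/3)·4-(3·(4/3)+(8/3))·(4-(16/5)))/(2·4³·20000) = -2/84375 rad
Load 2 — triangular load w₀=5 kN/m (0→w₀ over full span):
  θ_2 = -w₀(2x(L-x)(L-2x)(x+2L)+x²(L-x)²)/(120LEI) = -5·(2·(16/5)·(4-(16/5))·(4-2·(16/5))·((16/5)+2·4)+(16/5)²·(4-(16/5))²)/(120·4·20000) = 16/234375 rad
Superposition: θ = Σ θ_i = 94/2109375 rad ≈ 0.000045 rad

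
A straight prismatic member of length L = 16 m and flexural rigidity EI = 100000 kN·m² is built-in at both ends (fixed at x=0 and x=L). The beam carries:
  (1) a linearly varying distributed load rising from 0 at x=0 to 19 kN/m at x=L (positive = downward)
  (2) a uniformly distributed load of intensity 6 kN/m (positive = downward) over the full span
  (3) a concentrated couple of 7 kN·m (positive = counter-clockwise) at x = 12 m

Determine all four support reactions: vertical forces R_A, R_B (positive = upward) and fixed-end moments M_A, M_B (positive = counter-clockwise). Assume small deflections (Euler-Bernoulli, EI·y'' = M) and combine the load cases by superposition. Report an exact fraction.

Load 1 — triangular load w₀=19 kN/m (0→w₀ over full span):
  R_A = 3w₀L/20 = 3·19·16/20 = 228/5 kN
  M_A = w₀L²/30 = 19·16²/30 = 2432/15 kN·m
  R_B = 7w₀L/20 = 7·19·16/20 = 532/5 kN
  M_B = -w₀L²/20 = -19·16²/20 = -1216/5 kN·m
Load 2 — uniform load w=6 kN/m over full span:
  R_A = wL/2 = 6·16/2 = 48 kN
  M_A = wL²/12 = 6·16²/12 = 128 kN·m
  R_B = wL/2 = 6·16/2 = 48 kN
  M_B = -wL²/12 = -6·16²/12 = -128 kN·m
Load 3 — applied couple M₀=7 kN·m at a=12 m (b=L-a=4):
  R_A = 6M₀ab/L³ = 6·7·12·4/16³ = 63/128 kN
  M_A = M₀b(2a-b)/L² = 7·4·(2·12-4)/16² = 35/16 kN·m
  R_B = -6M₀ab/L³ = -6·7·12·4/16³ = -63/128 kN
  M_B = M₀a(2b-a)/L² = 7·12·(2·4-12)/16² = -21/16 kN·m
Superposition: R_A = 60219/640 kN, M_A = 70157/240 kN·m, R_B = 98501/640 kN, M_B = -29801/80 kN·m

R_A = 60219/640 kN, M_A = 70157/240 kN·m, R_B = 98501/640 kN, M_B = -29801/80 kN·m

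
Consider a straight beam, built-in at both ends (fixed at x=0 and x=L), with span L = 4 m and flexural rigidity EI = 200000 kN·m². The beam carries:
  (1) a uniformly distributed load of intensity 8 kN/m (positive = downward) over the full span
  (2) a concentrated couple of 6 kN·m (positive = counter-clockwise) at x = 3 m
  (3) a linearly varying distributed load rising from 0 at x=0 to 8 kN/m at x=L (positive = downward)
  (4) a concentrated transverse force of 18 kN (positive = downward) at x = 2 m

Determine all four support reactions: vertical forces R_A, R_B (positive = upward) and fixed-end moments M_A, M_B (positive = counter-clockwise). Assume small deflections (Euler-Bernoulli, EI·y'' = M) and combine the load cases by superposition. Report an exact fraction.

Load 1 — uniform load w=8 kN/m over full span:
  R_A = wL/2 = 8·4/2 = 16 kN
  M_A = wL²/12 = 8·4²/12 = 32/3 kN·m
  R_B = wL/2 = 8·4/2 = 16 kN
  M_B = -wL²/12 = -8·4²/12 = -32/3 kN·m
Load 2 — applied couple M₀=6 kN·m at a=3 m (b=L-a=1):
  R_A = 6M₀ab/L³ = 6·6·3·1/4³ = 27/16 kN
  M_A = M₀b(2a-b)/L² = 6·1·(2·3-1)/4² = 15/8 kN·m
  R_B = -6M₀ab/L³ = -6·6·3·1/4³ = -27/16 kN
  M_B = M₀a(2b-a)/L² = 6·3·(2·1-3)/4² = -9/8 kN·m
Load 3 — triangular load w₀=8 kN/m (0→w₀ over full span):
  R_A = 3w₀L/20 = 3·8·4/20 = 24/5 kN
  M_A = w₀L²/30 = 8·4²/30 = 64/15 kN·m
  R_B = 7w₀L/20 = 7·8·4/20 = 56/5 kN
  M_B = -w₀L²/20 = -8·4²/20 = -32/5 kN·m
Load 4 — point force P=18 kN at a=2 m (b=L-a=2):
  R_A = Pb²(3a+b)/L³ = 18·2²·(3·2+2)/4³ = 9 kN
  M_A = Pab²/L² = 18·2·2²/4² = 9 kN·m
  R_B = Pa²(a+3b)/L³ = 18·2²·(2+3·2)/4³ = 9 kN
  M_B = -Pa²b/L² = -18·2²·2/4² = -9 kN·m
Superposition: R_A = 2519/80 kN, M_A = 3097/120 kN·m, R_B = 2761/80 kN, M_B = -3263/120 kN·m

R_A = 2519/80 kN, M_A = 3097/120 kN·m, R_B = 2761/80 kN, M_B = -3263/120 kN·m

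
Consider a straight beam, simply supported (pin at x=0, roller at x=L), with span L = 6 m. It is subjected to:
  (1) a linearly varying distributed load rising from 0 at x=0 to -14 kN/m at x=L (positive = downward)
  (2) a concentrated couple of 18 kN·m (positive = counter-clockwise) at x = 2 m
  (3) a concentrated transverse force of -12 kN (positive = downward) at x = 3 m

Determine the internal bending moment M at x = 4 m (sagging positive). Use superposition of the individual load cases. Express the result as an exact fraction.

M(4) = -442/9 kN·m

Load 1 — triangular load w₀=-14 kN/m (0→w₀ over full span):
  M_1 = w₀Lx/6 - w₀x³/(6L) = (-14)·6·4/6 - (-14)·4³/(6·6) = -280/9 kN·m
Load 2 — applied couple M₀=18 kN·m at a=2 m (b=L-a=4):
  M_2 = M₀x/L - M₀  [x>a] = 18·4/6 - 18 = -6 kN·m
Load 3 — point force P=-12 kN at a=3 m (b=L-a=3):
  M_3 = Pa(L-x)/L  [x>a] = (-12)·3·(6-4)/6 = -12 kN·m
Superposition: M = Σ M_i = -442/9 kN·m ≈ -49.111111 kN·m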